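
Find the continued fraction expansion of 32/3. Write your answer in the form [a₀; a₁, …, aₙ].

[10; 1, 2]

32 = 10·3 + 2, so a_0 = 10
3 = 1·2 + 1, so a_1 = 1
2 = 2·1 + 0, so a_2 = 2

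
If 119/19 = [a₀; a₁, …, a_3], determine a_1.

Apply division with remainder until the remainder is 0:
119 = 6·19 + 5, so a_0 = 6
19 = 3·5 + 4, so a_1 = 3

3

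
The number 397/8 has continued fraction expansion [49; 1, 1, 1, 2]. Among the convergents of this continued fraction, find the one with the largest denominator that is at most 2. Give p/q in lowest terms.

99/2

a_0 = 49: 49/1  (≤ bound)
a_1 = 1: 50/1  (≤ bound)
a_2 = 1: 99/2  (≤ bound)
a_3 = 1: 149/3  (> 2, stop)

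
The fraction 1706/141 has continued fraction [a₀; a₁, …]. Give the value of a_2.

14

⌊1706/141⌋ = 12, remainder 14
⌊141/14⌋ = 10, remainder 1
⌊14/1⌋ = 14, remainder 0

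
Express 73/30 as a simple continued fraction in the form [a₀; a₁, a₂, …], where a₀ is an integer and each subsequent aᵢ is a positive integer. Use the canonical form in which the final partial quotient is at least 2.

[2; 2, 3, 4]

Run the Euclidean algorithm, recording each quotient:
⌊73/30⌋ = 2, remainder 13
⌊30/13⌋ = 2, remainder 4
⌊13/4⌋ = 3, remainder 1
⌊4/1⌋ = 4, remainder 0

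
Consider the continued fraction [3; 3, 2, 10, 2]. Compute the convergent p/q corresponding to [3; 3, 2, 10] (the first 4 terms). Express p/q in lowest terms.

240/73

a_0 = 3: 3/1
a_1 = 3: 10/3
a_2 = 2: 23/7
a_3 = 10: 240/73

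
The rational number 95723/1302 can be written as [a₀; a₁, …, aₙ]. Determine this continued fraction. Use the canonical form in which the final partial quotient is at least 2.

⌊95723/1302⌋ = 73, remainder 677
⌊1302/677⌋ = 1, remainder 625
⌊677/625⌋ = 1, remainder 52
⌊625/52⌋ = 12, remainder 1
⌊52/1⌋ = 52, remainder 0

[73; 1, 1, 12, 52]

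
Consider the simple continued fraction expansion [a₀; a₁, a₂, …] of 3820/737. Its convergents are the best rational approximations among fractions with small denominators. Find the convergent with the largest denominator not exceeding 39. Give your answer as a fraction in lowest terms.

a_0 = 5: 5/1  (≤ bound)
a_1 = 5: 26/5  (≤ bound)
a_2 = 2: 57/11  (≤ bound)
a_3 = 5: 311/60  (> 39, stop)

57/11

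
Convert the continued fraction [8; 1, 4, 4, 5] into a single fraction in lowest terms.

a_0 = 8: 8/1
a_1 = 1: 9/1
a_2 = 4: 44/5
a_3 = 4: 185/21
a_4 = 5: 969/110

969/110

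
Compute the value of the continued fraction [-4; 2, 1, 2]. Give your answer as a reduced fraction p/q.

a_0 = -4: -4/1
a_1 = 2: -7/2
a_2 = 1: -11/3
a_3 = 2: -29/8

-29/8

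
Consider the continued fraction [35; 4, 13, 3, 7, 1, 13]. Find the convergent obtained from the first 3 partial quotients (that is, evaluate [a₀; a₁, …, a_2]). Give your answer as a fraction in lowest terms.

Start with 13.
4 + 1/(13/1) = 4 + 1/13 = 53/13
35 + 1/(53/13) = 35 + 13/53 = 1868/53

1868/53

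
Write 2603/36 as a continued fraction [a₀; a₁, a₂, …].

⌊2603/36⌋ = 72, remainder 11
⌊36/11⌋ = 3, remainder 3
⌊11/3⌋ = 3, remainder 2
⌊3/2⌋ = 1, remainder 1
⌊2/1⌋ = 2, remainder 0

[72; 3, 3, 1, 2]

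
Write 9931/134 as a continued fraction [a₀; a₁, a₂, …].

[74; 8, 1, 14]

Apply division with remainder until the remainder is 0:
9931 = 74·134 + 15, so a_0 = 74
134 = 8·15 + 14, so a_1 = 8
15 = 1·14 + 1, so a_2 = 1
14 = 14·1 + 0, so a_3 = 14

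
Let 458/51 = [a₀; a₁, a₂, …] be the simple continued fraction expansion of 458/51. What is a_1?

1

Repeatedly divide and take the remainder:
458 = 8·51 + 50, so a_0 = 8
51 = 1·50 + 1, so a_1 = 1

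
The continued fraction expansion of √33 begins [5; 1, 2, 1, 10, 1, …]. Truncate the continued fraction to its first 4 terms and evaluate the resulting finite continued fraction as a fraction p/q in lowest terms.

23/4

Use the convergent recurrence hₖ = aₖ·hₖ₋₁ + hₖ₋₂ (and likewise for the denominators kₖ):
a_0 = 5: 5/1
a_1 = 1: 6/1
a_2 = 2: 17/3
a_3 = 1: 23/4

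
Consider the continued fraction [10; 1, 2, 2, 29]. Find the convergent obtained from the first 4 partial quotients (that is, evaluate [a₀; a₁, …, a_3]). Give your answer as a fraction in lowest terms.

75/7

a_0 = 10: 10/1
a_1 = 1: 11/1
a_2 = 2: 32/3
a_3 = 2: 75/7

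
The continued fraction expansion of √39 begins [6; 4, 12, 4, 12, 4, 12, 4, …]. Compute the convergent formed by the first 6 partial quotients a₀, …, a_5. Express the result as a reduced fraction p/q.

Start with 4.
12 + 1/(4/1) = 12 + 1/4 = 49/4
4 + 1/(49/4) = 4 + 4/49 = 200/49
12 + 1/(200/49) = 12 + 49/200 = 2449/200
4 + 1/(2449/200) = 4 + 200/2449 = 9996/2449
6 + 1/(9996/2449) = 6 + 2449/9996 = 62425/9996

62425/9996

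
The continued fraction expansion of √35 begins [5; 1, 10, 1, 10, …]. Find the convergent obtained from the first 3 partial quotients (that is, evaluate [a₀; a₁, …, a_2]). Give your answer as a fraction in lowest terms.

65/11

a_0 = 5: 5/1
a_1 = 1: 6/1
a_2 = 10: 65/11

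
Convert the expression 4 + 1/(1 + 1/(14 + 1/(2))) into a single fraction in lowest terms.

153/31

Start with 2.
14 + 1/(2/1) = 14 + 1/2 = 29/2
1 + 1/(29/2) = 1 + 2/29 = 31/29
4 + 1/(31/29) = 4 + 29/31 = 153/31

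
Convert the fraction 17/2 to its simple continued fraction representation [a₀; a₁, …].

Apply division with remainder until the remainder is 0:
17 = 8·2 + 1, so a_0 = 8
2 = 2·1 + 0, so a_1 = 2

[8; 2]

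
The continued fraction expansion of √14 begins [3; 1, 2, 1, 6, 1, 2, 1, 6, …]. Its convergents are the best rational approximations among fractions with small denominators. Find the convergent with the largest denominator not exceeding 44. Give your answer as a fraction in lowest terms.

116/31

List convergents until the denominator exceeds the bound:
a_0 = 3: 3/1  (≤ bound)
a_1 = 1: 4/1  (≤ bound)
a_2 = 2: 11/3  (≤ bound)
a_3 = 1: 15/4  (≤ bound)
a_4 = 6: 101/27  (≤ bound)
a_5 = 1: 116/31  (≤ bound)
a_6 = 2: 333/89  (> 44, stop)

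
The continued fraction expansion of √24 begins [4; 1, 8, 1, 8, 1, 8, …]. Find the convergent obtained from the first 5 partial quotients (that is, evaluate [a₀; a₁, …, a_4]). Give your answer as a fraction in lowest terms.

Compute successive convergents:
a_0 = 4: 4/1
a_1 = 1: 5/1
a_2 = 8: 44/9
a_3 = 1: 49/10
a_4 = 8: 436/89

436/89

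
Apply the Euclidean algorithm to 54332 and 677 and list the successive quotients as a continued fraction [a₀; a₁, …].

Repeatedly divide and take the remainder:
⌊54332/677⌋ = 80, remainder 172
⌊677/172⌋ = 3, remainder 161
⌊172/161⌋ = 1, remainder 11
⌊161/11⌋ = 14, remainder 7
⌊11/7⌋ = 1, remainder 4
⌊7/4⌋ = 1, remainder 3
⌊4/3⌋ = 1, remainder 1
⌊3/1⌋ = 3, remainder 0

[80; 3, 1, 14, 1, 1, 1, 3]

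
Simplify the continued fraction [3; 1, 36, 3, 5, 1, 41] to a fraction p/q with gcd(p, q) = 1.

Start with 41.
1 + 1/(41/1) = 1 + 1/41 = 42/41
5 + 1/(42/41) = 5 + 41/42 = 251/42
3 + 1/(251/42) = 3 + 42/251 = 795/251
36 + 1/(795/251) = 36 + 251/795 = 28871/795
1 + 1/(28871/795) = 1 + 795/28871 = 29666/28871
3 + 1/(29666/28871) = 3 + 28871/29666 = 117869/29666

117869/29666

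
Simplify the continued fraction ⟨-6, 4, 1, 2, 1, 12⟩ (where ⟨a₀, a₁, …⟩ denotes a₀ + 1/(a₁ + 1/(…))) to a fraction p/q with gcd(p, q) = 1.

a_0 = -6: -6/1
a_1 = 4: -23/4
a_2 = 1: -29/5
a_3 = 2: -81/14
a_4 = 1: -110/19
a_5 = 12: -1401/242

-1401/242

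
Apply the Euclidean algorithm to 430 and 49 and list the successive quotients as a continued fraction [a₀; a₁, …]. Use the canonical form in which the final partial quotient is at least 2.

[8; 1, 3, 2, 5]

Repeatedly divide and take the remainder:
⌊430/49⌋ = 8, remainder 38
⌊49/38⌋ = 1, remainder 11
⌊38/11⌋ = 3, remainder 5
⌊11/5⌋ = 2, remainder 1
⌊5/1⌋ = 5, remainder 0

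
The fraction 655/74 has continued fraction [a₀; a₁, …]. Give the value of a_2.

5

Run the Euclidean algorithm, recording each quotient:
655 ÷ 74 → quotient 8, remainder 63
74 ÷ 63 → quotient 1, remainder 11
63 ÷ 11 → quotient 5, remainder 8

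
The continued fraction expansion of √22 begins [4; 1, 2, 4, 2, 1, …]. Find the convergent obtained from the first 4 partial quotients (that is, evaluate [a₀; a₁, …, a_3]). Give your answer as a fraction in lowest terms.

61/13

a_0 = 4: 4/1
a_1 = 1: 5/1
a_2 = 2: 14/3
a_3 = 4: 61/13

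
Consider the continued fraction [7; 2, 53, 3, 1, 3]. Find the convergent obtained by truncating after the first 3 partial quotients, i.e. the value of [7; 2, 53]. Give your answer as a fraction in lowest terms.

Start with 53.
2 + 1/(53/1) = 2 + 1/53 = 107/53
7 + 1/(107/53) = 7 + 53/107 = 802/107

802/107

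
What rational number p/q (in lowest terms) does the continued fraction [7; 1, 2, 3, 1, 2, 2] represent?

654/85

a_0 = 7: 7/1
a_1 = 1: 8/1
a_2 = 2: 23/3
a_3 = 3: 77/10
a_4 = 1: 100/13
a_5 = 2: 277/36
a_6 = 2: 654/85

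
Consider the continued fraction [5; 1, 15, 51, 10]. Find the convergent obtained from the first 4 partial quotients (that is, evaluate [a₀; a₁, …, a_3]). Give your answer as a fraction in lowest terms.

4851/817

Compute successive convergents:
a_0 = 5: 5/1
a_1 = 1: 6/1
a_2 = 15: 95/16
a_3 = 51: 4851/817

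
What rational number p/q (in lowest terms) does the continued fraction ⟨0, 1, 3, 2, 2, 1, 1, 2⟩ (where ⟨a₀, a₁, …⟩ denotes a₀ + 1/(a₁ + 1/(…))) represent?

106/137

Start with 2.
1 + 1/(2/1) = 1 + 1/2 = 3/2
1 + 1/(3/2) = 1 + 2/3 = 5/3
2 + 1/(5/3) = 2 + 3/5 = 13/5
2 + 1/(13/5) = 2 + 5/13 = 31/13
3 + 1/(31/13) = 3 + 13/31 = 106/31
1 + 1/(106/31) = 1 + 31/106 = 137/106
0 + 1/(137/106) = 0 + 106/137 = 106/137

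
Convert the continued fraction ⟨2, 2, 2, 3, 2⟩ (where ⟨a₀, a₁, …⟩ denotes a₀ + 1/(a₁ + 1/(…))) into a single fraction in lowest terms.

94/39

Collapse the nested fraction from the inside out:
Start with 2.
3 + 1/(2/1) = 3 + 1/2 = 7/2
2 + 1/(7/2) = 2 + 2/7 = 16/7
2 + 1/(16/7) = 2 + 7/16 = 39/16
2 + 1/(39/16) = 2 + 16/39 = 94/39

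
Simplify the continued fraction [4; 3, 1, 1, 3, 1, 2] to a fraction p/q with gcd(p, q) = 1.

381/89

Start with 2.
1 + 1/(2/1) = 1 + 1/2 = 3/2
3 + 1/(3/2) = 3 + 2/3 = 11/3
1 + 1/(11/3) = 1 + 3/11 = 14/11
1 + 1/(14/11) = 1 + 11/14 = 25/14
3 + 1/(25/14) = 3 + 14/25 = 89/25
4 + 1/(89/25) = 4 + 25/89 = 381/89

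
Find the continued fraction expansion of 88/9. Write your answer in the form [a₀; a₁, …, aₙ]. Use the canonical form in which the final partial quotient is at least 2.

[9; 1, 3, 2]

⌊88/9⌋ = 9, remainder 7
⌊9/7⌋ = 1, remainder 2
⌊7/2⌋ = 3, remainder 1
⌊2/1⌋ = 2, remainder 0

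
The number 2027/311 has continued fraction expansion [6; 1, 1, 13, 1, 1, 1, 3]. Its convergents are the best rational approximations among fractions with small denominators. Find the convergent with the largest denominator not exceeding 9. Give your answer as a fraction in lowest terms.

13/2

a_0 = 6: 6/1  (≤ bound)
a_1 = 1: 7/1  (≤ bound)
a_2 = 1: 13/2  (≤ bound)
a_3 = 13: 176/27  (> 9, stop)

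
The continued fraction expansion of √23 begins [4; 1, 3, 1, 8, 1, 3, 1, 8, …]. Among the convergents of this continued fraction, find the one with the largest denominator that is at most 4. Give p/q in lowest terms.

a_0 = 4: 4/1  (≤ bound)
a_1 = 1: 5/1  (≤ bound)
a_2 = 3: 19/4  (≤ bound)
a_3 = 1: 24/5  (> 4, stop)

19/4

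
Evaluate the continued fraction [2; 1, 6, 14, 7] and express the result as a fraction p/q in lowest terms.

2001/700

a_0 = 2: 2/1
a_1 = 1: 3/1
a_2 = 6: 20/7
a_3 = 14: 283/99
a_4 = 7: 2001/700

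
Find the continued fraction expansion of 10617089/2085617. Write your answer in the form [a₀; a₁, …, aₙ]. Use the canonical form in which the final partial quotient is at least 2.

[5; 11, 28, 1, 3, 13, 3, 40]

10617089 ÷ 2085617 → quotient 5, remainder 189004
2085617 ÷ 189004 → quotient 11, remainder 6573
189004 ÷ 6573 → quotient 28, remainder 4960
6573 ÷ 4960 → quotient 1, remainder 1613
4960 ÷ 1613 → quotient 3, remainder 121
1613 ÷ 121 → quotient 13, remainder 40
121 ÷ 40 → quotient 3, remainder 1
40 ÷ 1 → quotient 40, remainder 0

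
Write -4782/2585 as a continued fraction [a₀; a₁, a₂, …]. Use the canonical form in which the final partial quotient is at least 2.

[-2; 6, 1, 1, 1, 25, 5]

Run the Euclidean algorithm, recording each quotient:
-4782 = -2·2585 + 388, so a_0 = -2
2585 = 6·388 + 257, so a_1 = 6
388 = 1·257 + 131, so a_2 = 1
257 = 1·131 + 126, so a_3 = 1
131 = 1·126 + 5, so a_4 = 1
126 = 25·5 + 1, so a_5 = 25
5 = 5·1 + 0, so a_6 = 5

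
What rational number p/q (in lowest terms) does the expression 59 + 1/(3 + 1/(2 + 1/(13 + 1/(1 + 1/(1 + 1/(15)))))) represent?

Build up convergents one term at a time:
a_0 = 59: 59/1
a_1 = 3: 178/3
a_2 = 2: 415/7
a_3 = 13: 5573/94
a_4 = 1: 5988/101
a_5 = 1: 11561/195
a_6 = 15: 179403/3026

179403/3026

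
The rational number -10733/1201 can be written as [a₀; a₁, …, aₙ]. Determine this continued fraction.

-10733 ÷ 1201 → quotient -9, remainder 76
1201 ÷ 76 → quotient 15, remainder 61
76 ÷ 61 → quotient 1, remainder 15
61 ÷ 15 → quotient 4, remainder 1
15 ÷ 1 → quotient 15, remainder 0

[-9; 15, 1, 4, 15]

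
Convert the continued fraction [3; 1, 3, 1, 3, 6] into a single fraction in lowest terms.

Start with 6.
3 + 1/(6/1) = 3 + 1/6 = 19/6
1 + 1/(19/6) = 1 + 6/19 = 25/19
3 + 1/(25/19) = 3 + 19/25 = 94/25
1 + 1/(94/25) = 1 + 25/94 = 119/94
3 + 1/(119/94) = 3 + 94/119 = 451/119

451/119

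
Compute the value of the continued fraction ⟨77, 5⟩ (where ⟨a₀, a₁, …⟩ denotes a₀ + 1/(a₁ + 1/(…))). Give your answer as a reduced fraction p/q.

386/5

Start with 5.
77 + 1/(5/1) = 77 + 1/5 = 386/5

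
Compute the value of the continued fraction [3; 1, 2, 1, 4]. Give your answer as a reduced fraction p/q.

71/19

Work from the innermost term outward:
Start with 4.
1 + 1/(4/1) = 1 + 1/4 = 5/4
2 + 1/(5/4) = 2 + 4/5 = 14/5
1 + 1/(14/5) = 1 + 5/14 = 19/14
3 + 1/(19/14) = 3 + 14/19 = 71/19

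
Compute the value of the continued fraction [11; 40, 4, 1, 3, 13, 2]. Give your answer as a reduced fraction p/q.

a_0 = 11: 11/1
a_1 = 40: 441/40
a_2 = 4: 1775/161
a_3 = 1: 2216/201
a_4 = 3: 8423/764
a_5 = 13: 111715/10133
a_6 = 2: 231853/21030

231853/21030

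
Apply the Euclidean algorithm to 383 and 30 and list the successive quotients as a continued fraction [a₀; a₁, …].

383 ÷ 30 → quotient 12, remainder 23
30 ÷ 23 → quotient 1, remainder 7
23 ÷ 7 → quotient 3, remainder 2
7 ÷ 2 → quotient 3, remainder 1
2 ÷ 1 → quotient 2, remainder 0

[12; 1, 3, 3, 2]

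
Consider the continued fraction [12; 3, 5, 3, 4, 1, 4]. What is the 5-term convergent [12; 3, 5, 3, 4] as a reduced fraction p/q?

2709/220

Collapse the nested fraction from the inside out:
Start with 4.
3 + 1/(4/1) = 3 + 1/4 = 13/4
5 + 1/(13/4) = 5 + 4/13 = 69/13
3 + 1/(69/13) = 3 + 13/69 = 220/69
12 + 1/(220/69) = 12 + 69/220 = 2709/220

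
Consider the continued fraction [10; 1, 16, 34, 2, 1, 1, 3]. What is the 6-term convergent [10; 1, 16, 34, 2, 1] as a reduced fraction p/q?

Build up convergents one term at a time:
a_0 = 10: 10/1
a_1 = 1: 11/1
a_2 = 16: 186/17
a_3 = 34: 6335/579
a_4 = 2: 12856/1175
a_5 = 1: 19191/1754

19191/1754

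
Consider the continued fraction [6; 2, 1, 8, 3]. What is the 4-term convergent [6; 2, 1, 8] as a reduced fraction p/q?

165/26

Build up convergents one term at a time:
a_0 = 6: 6/1
a_1 = 2: 13/2
a_2 = 1: 19/3
a_3 = 8: 165/26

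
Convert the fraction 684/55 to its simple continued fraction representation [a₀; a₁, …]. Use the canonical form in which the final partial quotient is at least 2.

684 ÷ 55 → quotient 12, remainder 24
55 ÷ 24 → quotient 2, remainder 7
24 ÷ 7 → quotient 3, remainder 3
7 ÷ 3 → quotient 2, remainder 1
3 ÷ 1 → quotient 3, remainder 0

[12; 2, 3, 2, 3]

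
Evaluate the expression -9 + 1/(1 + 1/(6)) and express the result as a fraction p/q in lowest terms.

-57/7

Start with 6.
1 + 1/(6/1) = 1 + 1/6 = 7/6
-9 + 1/(7/6) = -9 + 6/7 = -57/7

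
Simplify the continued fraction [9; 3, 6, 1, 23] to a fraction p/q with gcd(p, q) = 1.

4892/525

Build up convergents one term at a time:
a_0 = 9: 9/1
a_1 = 3: 28/3
a_2 = 6: 177/19
a_3 = 1: 205/22
a_4 = 23: 4892/525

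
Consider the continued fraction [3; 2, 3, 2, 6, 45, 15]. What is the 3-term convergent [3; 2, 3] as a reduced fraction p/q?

24/7

a_0 = 3: 3/1
a_1 = 2: 7/2
a_2 = 3: 24/7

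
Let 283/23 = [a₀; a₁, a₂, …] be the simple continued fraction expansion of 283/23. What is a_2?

3

Repeatedly divide and take the remainder:
⌊283/23⌋ = 12, remainder 7
⌊23/7⌋ = 3, remainder 2
⌊7/2⌋ = 3, remainder 1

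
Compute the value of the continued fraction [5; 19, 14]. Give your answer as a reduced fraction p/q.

Use the convergent recurrence hₖ = aₖ·hₖ₋₁ + hₖ₋₂ (and likewise for the denominators kₖ):
a_0 = 5: 5/1
a_1 = 19: 96/19
a_2 = 14: 1349/267

1349/267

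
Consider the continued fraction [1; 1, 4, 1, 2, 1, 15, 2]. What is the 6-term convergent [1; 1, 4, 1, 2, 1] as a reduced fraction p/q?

42/23

Start with 1.
2 + 1/(1/1) = 2 + 1/1 = 3/1
1 + 1/(3/1) = 1 + 1/3 = 4/3
4 + 1/(4/3) = 4 + 3/4 = 19/4
1 + 1/(19/4) = 1 + 4/19 = 23/19
1 + 1/(23/19) = 1 + 19/23 = 42/23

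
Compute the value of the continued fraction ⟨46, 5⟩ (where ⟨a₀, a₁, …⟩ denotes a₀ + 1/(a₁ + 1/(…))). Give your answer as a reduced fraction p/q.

Start with 5.
46 + 1/(5/1) = 46 + 1/5 = 231/5

231/5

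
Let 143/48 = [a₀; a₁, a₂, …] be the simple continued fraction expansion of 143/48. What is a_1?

1

Repeatedly divide and take the remainder:
⌊143/48⌋ = 2, remainder 47
⌊48/47⌋ = 1, remainder 1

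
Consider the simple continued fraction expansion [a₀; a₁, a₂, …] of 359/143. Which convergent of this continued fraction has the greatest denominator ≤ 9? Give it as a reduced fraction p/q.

List convergents until the denominator exceeds the bound:
a_0 = 2: 2/1  (≤ bound)
a_1 = 1: 3/1  (≤ bound)
a_2 = 1: 5/2  (≤ bound)
a_3 = 23: 118/47  (> 9, stop)

5/2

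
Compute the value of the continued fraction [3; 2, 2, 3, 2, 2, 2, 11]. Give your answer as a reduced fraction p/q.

8915/2614

a_0 = 3: 3/1
a_1 = 2: 7/2
a_2 = 2: 17/5
a_3 = 3: 58/17
a_4 = 2: 133/39
a_5 = 2: 324/95
a_6 = 2: 781/229
a_7 = 11: 8915/2614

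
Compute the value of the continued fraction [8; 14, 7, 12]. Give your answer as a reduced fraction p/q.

9701/1202

Start with 12.
7 + 1/(12/1) = 7 + 1/12 = 85/12
14 + 1/(85/12) = 14 + 12/85 = 1202/85
8 + 1/(1202/85) = 8 + 85/1202 = 9701/1202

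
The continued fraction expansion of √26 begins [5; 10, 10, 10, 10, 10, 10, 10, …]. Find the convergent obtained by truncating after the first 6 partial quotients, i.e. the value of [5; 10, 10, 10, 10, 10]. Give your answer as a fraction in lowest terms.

530451/104030

a_0 = 5: 5/1
a_1 = 10: 51/10
a_2 = 10: 515/101
a_3 = 10: 5201/1020
a_4 = 10: 52525/10301
a_5 = 10: 530451/104030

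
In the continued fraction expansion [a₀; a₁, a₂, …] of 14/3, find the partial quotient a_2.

Run the Euclidean algorithm, recording each quotient:
14 ÷ 3 → quotient 4, remainder 2
3 ÷ 2 → quotient 1, remainder 1
2 ÷ 1 → quotient 2, remainder 0

2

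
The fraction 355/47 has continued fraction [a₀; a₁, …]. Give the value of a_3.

⌊355/47⌋ = 7, remainder 26
⌊47/26⌋ = 1, remainder 21
⌊26/21⌋ = 1, remainder 5
⌊21/5⌋ = 4, remainder 1

4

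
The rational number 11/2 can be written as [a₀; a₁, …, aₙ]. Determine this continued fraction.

[5; 2]

Run the Euclidean algorithm, recording each quotient:
11 ÷ 2 → quotient 5, remainder 1
2 ÷ 1 → quotient 2, remainder 0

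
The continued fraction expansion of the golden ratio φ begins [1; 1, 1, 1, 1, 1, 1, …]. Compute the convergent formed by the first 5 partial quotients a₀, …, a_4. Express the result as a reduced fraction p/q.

8/5

Use the convergent recurrence hₖ = aₖ·hₖ₋₁ + hₖ₋₂ (and likewise for the denominators kₖ):
a_0 = 1: 1/1
a_1 = 1: 2/1
a_2 = 1: 3/2
a_3 = 1: 5/3
a_4 = 1: 8/5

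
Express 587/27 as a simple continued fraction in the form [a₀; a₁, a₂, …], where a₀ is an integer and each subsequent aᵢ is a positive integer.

587 = 21·27 + 20, so a_0 = 21
27 = 1·20 + 7, so a_1 = 1
20 = 2·7 + 6, so a_2 = 2
7 = 1·6 + 1, so a_3 = 1
6 = 6·1 + 0, so a_4 = 6

[21; 1, 2, 1, 6]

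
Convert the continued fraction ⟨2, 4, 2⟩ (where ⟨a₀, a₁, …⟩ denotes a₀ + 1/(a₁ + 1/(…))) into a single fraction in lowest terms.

Start with 2.
4 + 1/(2/1) = 4 + 1/2 = 9/2
2 + 1/(9/2) = 2 + 2/9 = 20/9

20/9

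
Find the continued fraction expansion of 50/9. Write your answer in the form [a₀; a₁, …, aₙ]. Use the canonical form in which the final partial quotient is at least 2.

Repeatedly divide and take the remainder:
⌊50/9⌋ = 5, remainder 5
⌊9/5⌋ = 1, remainder 4
⌊5/4⌋ = 1, remainder 1
⌊4/1⌋ = 4, remainder 0

[5; 1, 1, 4]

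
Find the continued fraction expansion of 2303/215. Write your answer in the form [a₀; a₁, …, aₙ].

[10; 1, 2, 2, 7, 4]

Apply division with remainder until the remainder is 0:
⌊2303/215⌋ = 10, remainder 153
⌊215/153⌋ = 1, remainder 62
⌊153/62⌋ = 2, remainder 29
⌊62/29⌋ = 2, remainder 4
⌊29/4⌋ = 7, remainder 1
⌊4/1⌋ = 4, remainder 0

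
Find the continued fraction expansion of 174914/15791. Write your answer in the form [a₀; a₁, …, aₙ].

⌊174914/15791⌋ = 11, remainder 1213
⌊15791/1213⌋ = 13, remainder 22
⌊1213/22⌋ = 55, remainder 3
⌊22/3⌋ = 7, remainder 1
⌊3/1⌋ = 3, remainder 0

[11; 13, 55, 7, 3]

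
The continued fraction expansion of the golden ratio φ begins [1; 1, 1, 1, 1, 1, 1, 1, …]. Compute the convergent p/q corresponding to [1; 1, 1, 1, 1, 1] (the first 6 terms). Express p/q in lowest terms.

a_0 = 1: 1/1
a_1 = 1: 2/1
a_2 = 1: 3/2
a_3 = 1: 5/3
a_4 = 1: 8/5
a_5 = 1: 13/8

13/8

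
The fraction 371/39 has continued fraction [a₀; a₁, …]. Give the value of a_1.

371 = 9·39 + 20, so a_0 = 9
39 = 1·20 + 19, so a_1 = 1

1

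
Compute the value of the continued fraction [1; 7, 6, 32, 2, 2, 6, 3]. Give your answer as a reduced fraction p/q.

Compute successive convergents:
a_0 = 1: 1/1
a_1 = 7: 8/7
a_2 = 6: 49/43
a_3 = 32: 1576/1383
a_4 = 2: 3201/2809
a_5 = 2: 7978/7001
a_6 = 6: 51069/44815
a_7 = 3: 161185/141446

161185/141446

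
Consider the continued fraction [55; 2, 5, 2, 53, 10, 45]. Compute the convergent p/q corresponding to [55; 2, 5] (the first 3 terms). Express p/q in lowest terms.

610/11

Collapse the nested fraction from the inside out:
Start with 5.
2 + 1/(5/1) = 2 + 1/5 = 11/5
55 + 1/(11/5) = 55 + 5/11 = 610/11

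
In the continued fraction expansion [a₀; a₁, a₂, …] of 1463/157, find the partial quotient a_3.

7

⌊1463/157⌋ = 9, remainder 50
⌊157/50⌋ = 3, remainder 7
⌊50/7⌋ = 7, remainder 1
⌊7/1⌋ = 7, remainder 0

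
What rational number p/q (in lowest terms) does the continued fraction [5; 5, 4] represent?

Compute successive convergents:
a_0 = 5: 5/1
a_1 = 5: 26/5
a_2 = 4: 109/21

109/21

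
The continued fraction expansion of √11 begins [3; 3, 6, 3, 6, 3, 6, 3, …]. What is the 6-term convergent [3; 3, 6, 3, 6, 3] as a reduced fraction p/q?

3970/1197

Use the convergent recurrence hₖ = aₖ·hₖ₋₁ + hₖ₋₂ (and likewise for the denominators kₖ):
a_0 = 3: 3/1
a_1 = 3: 10/3
a_2 = 6: 63/19
a_3 = 3: 199/60
a_4 = 6: 1257/379
a_5 = 3: 3970/1197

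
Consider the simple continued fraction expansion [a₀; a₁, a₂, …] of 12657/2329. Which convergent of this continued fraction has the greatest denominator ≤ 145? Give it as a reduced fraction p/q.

788/145

a_0 = 5: 5/1  (≤ bound)
a_1 = 2: 11/2  (≤ bound)
a_2 = 3: 38/7  (≤ bound)
a_3 = 3: 125/23  (≤ bound)
a_4 = 6: 788/145  (≤ bound)
a_5 = 1: 913/168  (> 145, stop)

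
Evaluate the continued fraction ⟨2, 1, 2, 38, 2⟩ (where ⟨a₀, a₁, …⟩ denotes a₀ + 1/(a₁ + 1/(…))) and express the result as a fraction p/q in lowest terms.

Start with 2.
38 + 1/(2/1) = 38 + 1/2 = 77/2
2 + 1/(77/2) = 2 + 2/77 = 156/77
1 + 1/(156/77) = 1 + 77/156 = 233/156
2 + 1/(233/156) = 2 + 156/233 = 622/233

622/233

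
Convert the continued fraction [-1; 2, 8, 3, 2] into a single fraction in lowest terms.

Start with 2.
3 + 1/(2/1) = 3 + 1/2 = 7/2
8 + 1/(7/2) = 8 + 2/7 = 58/7
2 + 1/(58/7) = 2 + 7/58 = 123/58
-1 + 1/(123/58) = -1 + 58/123 = -65/123

-65/123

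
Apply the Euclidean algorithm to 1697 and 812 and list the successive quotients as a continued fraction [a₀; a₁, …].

[2; 11, 8, 9]

1697 = 2·812 + 73, so a_0 = 2
812 = 11·73 + 9, so a_1 = 11
73 = 8·9 + 1, so a_2 = 8
9 = 9·1 + 0, so a_3 = 9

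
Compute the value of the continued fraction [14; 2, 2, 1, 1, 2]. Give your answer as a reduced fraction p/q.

Collapse the nested fraction from the inside out:
Start with 2.
1 + 1/(2/1) = 1 + 1/2 = 3/2
1 + 1/(3/2) = 1 + 2/3 = 5/3
2 + 1/(5/3) = 2 + 3/5 = 13/5
2 + 1/(13/5) = 2 + 5/13 = 31/13
14 + 1/(31/13) = 14 + 13/31 = 447/31

447/31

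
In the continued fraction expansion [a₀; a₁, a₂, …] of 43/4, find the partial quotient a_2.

3

Run the Euclidean algorithm, recording each quotient:
⌊43/4⌋ = 10, remainder 3
⌊4/3⌋ = 1, remainder 1
⌊3/1⌋ = 3, remainder 0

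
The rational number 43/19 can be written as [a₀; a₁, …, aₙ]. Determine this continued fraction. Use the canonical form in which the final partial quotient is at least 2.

43 = 2·19 + 5, so a_0 = 2
19 = 3·5 + 4, so a_1 = 3
5 = 1·4 + 1, so a_2 = 1
4 = 4·1 + 0, so a_3 = 4

[2; 3, 1, 4]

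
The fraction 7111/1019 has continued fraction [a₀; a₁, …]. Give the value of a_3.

Run the Euclidean algorithm, recording each quotient:
⌊7111/1019⌋ = 6, remainder 997
⌊1019/997⌋ = 1, remainder 22
⌊997/22⌋ = 45, remainder 7
⌊22/7⌋ = 3, remainder 1

3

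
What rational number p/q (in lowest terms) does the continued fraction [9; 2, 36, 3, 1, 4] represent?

Work from the innermost term outward:
Start with 4.
1 + 1/(4/1) = 1 + 1/4 = 5/4
3 + 1/(5/4) = 3 + 4/5 = 19/5
36 + 1/(19/5) = 36 + 5/19 = 689/19
2 + 1/(689/19) = 2 + 19/689 = 1397/689
9 + 1/(1397/689) = 9 + 689/1397 = 13262/1397

13262/1397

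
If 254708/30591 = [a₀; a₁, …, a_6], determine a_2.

Run the Euclidean algorithm, recording each quotient:
254708 = 8·30591 + 9980, so a_0 = 8
30591 = 3·9980 + 651, so a_1 = 3
9980 = 15·651 + 215, so a_2 = 15

15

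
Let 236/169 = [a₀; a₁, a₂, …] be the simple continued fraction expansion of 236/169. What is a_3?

Repeatedly divide and take the remainder:
⌊236/169⌋ = 1, remainder 67
⌊169/67⌋ = 2, remainder 35
⌊67/35⌋ = 1, remainder 32
⌊35/32⌋ = 1, remainder 3

1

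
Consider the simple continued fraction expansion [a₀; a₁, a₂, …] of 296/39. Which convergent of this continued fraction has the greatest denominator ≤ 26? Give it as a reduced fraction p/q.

List convergents until the denominator exceeds the bound:
a_0 = 7: 7/1  (≤ bound)
a_1 = 1: 8/1  (≤ bound)
a_2 = 1: 15/2  (≤ bound)
a_3 = 2: 38/5  (≤ bound)
a_4 = 3: 129/17  (≤ bound)
a_5 = 2: 296/39  (> 26, stop)

129/17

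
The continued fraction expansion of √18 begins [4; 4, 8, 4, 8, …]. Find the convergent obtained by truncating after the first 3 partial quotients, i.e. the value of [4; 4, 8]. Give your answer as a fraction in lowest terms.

140/33

Build up convergents one term at a time:
a_0 = 4: 4/1
a_1 = 4: 17/4
a_2 = 8: 140/33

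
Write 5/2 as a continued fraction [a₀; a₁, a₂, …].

[2; 2]

⌊5/2⌋ = 2, remainder 1
⌊2/1⌋ = 2, remainder 0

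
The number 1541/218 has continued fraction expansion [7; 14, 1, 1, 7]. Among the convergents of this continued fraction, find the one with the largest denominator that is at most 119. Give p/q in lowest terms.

205/29

a_0 = 7: 7/1  (≤ bound)
a_1 = 14: 99/14  (≤ bound)
a_2 = 1: 106/15  (≤ bound)
a_3 = 1: 205/29  (≤ bound)
a_4 = 7: 1541/218  (> 119, stop)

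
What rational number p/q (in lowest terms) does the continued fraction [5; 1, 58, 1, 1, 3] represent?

2495/417

Use the convergent recurrence hₖ = aₖ·hₖ₋₁ + hₖ₋₂ (and likewise for the denominators kₖ):
a_0 = 5: 5/1
a_1 = 1: 6/1
a_2 = 58: 353/59
a_3 = 1: 359/60
a_4 = 1: 712/119
a_5 = 3: 2495/417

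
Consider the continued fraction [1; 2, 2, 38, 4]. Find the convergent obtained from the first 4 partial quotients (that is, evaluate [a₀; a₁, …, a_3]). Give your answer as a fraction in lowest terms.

269/192

Work from the innermost term outward:
Start with 38.
2 + 1/(38/1) = 2 + 1/38 = 77/38
2 + 1/(77/38) = 2 + 38/77 = 192/77
1 + 1/(192/77) = 1 + 77/192 = 269/192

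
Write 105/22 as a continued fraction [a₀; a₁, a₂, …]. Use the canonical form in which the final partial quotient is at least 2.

[4; 1, 3, 2, 2]

Run the Euclidean algorithm, recording each quotient:
105 = 4·22 + 17, so a_0 = 4
22 = 1·17 + 5, so a_1 = 1
17 = 3·5 + 2, so a_2 = 3
5 = 2·2 + 1, so a_3 = 2
2 = 2·1 + 0, so a_4 = 2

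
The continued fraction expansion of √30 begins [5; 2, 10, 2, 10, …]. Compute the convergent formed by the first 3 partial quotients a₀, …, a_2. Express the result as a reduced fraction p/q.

a_0 = 5: 5/1
a_1 = 2: 11/2
a_2 = 10: 115/21

115/21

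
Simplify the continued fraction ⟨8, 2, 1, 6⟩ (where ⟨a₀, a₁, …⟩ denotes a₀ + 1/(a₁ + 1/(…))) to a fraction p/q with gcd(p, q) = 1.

Start with 6.
1 + 1/(6/1) = 1 + 1/6 = 7/6
2 + 1/(7/6) = 2 + 6/7 = 20/7
8 + 1/(20/7) = 8 + 7/20 = 167/20

167/20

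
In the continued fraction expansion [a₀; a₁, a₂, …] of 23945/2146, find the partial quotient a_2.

3

Run the Euclidean algorithm, recording each quotient:
23945 ÷ 2146 → quotient 11, remainder 339
2146 ÷ 339 → quotient 6, remainder 112
339 ÷ 112 → quotient 3, remainder 3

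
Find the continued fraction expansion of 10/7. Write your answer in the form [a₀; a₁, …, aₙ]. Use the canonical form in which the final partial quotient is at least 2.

Apply division with remainder until the remainder is 0:
10 ÷ 7 → quotient 1, remainder 3
7 ÷ 3 → quotient 2, remainder 1
3 ÷ 1 → quotient 3, remainder 0

[1; 2, 3]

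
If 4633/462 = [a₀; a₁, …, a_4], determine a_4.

6

4633 ÷ 462 → quotient 10, remainder 13
462 ÷ 13 → quotient 35, remainder 7
13 ÷ 7 → quotient 1, remainder 6
7 ÷ 6 → quotient 1, remainder 1
6 ÷ 1 → quotient 6, remainder 0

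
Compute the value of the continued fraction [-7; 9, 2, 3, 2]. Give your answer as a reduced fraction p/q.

-1041/151

Starting at the tail and folding back:
Start with 2.
3 + 1/(2/1) = 3 + 1/2 = 7/2
2 + 1/(7/2) = 2 + 2/7 = 16/7
9 + 1/(16/7) = 9 + 7/16 = 151/16
-7 + 1/(151/16) = -7 + 16/151 = -1041/151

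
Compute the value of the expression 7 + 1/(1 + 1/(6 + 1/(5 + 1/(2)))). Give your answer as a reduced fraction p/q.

621/79

Compute successive convergents:
a_0 = 7: 7/1
a_1 = 1: 8/1
a_2 = 6: 55/7
a_3 = 5: 283/36
a_4 = 2: 621/79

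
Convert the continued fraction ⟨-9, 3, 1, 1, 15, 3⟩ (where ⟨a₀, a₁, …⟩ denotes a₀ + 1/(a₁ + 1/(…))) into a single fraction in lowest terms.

Collapse the nested fraction from the inside out:
Start with 3.
15 + 1/(3/1) = 15 + 1/3 = 46/3
1 + 1/(46/3) = 1 + 3/46 = 49/46
1 + 1/(49/46) = 1 + 46/49 = 95/49
3 + 1/(95/49) = 3 + 49/95 = 334/95
-9 + 1/(334/95) = -9 + 95/334 = -2911/334

-2911/334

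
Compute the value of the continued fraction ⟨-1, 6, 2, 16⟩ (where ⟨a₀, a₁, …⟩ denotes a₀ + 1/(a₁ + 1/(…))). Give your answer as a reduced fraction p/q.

Use the convergent recurrence hₖ = aₖ·hₖ₋₁ + hₖ₋₂ (and likewise for the denominators kₖ):
a_0 = -1: -1/1
a_1 = 6: -5/6
a_2 = 2: -11/13
a_3 = 16: -181/214

-181/214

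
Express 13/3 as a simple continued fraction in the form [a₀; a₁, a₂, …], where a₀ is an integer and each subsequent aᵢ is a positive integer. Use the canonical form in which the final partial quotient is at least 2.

Run the Euclidean algorithm, recording each quotient:
⌊13/3⌋ = 4, remainder 1
⌊3/1⌋ = 3, remainder 0

[4; 3]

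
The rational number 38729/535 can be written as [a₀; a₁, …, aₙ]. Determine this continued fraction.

[72; 2, 1, 1, 3, 1, 2, 8]

⌊38729/535⌋ = 72, remainder 209
⌊535/209⌋ = 2, remainder 117
⌊209/117⌋ = 1, remainder 92
⌊117/92⌋ = 1, remainder 25
⌊92/25⌋ = 3, remainder 17
⌊25/17⌋ = 1, remainder 8
⌊17/8⌋ = 2, remainder 1
⌊8/1⌋ = 8, remainder 0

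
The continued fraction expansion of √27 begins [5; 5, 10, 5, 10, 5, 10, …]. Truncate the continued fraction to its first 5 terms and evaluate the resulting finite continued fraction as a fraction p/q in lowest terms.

13775/2651

Start with 10.
5 + 1/(10/1) = 5 + 1/10 = 51/10
10 + 1/(51/10) = 10 + 10/51 = 520/51
5 + 1/(520/51) = 5 + 51/520 = 2651/520
5 + 1/(2651/520) = 5 + 520/2651 = 13775/2651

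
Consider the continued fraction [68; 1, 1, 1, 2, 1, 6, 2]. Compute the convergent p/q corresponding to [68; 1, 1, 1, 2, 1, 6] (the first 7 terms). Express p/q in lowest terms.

Compute successive convergents:
a_0 = 68: 68/1
a_1 = 1: 69/1
a_2 = 1: 137/2
a_3 = 1: 206/3
a_4 = 2: 549/8
a_5 = 1: 755/11
a_6 = 6: 5079/74

5079/74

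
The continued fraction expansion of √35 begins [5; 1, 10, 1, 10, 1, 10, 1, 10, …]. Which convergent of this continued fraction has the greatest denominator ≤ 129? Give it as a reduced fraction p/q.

71/12

a_0 = 5: 5/1  (≤ bound)
a_1 = 1: 6/1  (≤ bound)
a_2 = 10: 65/11  (≤ bound)
a_3 = 1: 71/12  (≤ bound)
a_4 = 10: 775/131  (> 129, stop)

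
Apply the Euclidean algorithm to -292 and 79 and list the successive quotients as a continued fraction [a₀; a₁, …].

[-4; 3, 3, 2, 3]

Repeatedly divide and take the remainder:
-292 = -4·79 + 24, so a_0 = -4
79 = 3·24 + 7, so a_1 = 3
24 = 3·7 + 3, so a_2 = 3
7 = 2·3 + 1, so a_3 = 2
3 = 3·1 + 0, so a_4 = 3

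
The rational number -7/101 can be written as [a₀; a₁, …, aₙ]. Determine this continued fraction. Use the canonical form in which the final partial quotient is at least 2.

Repeatedly divide and take the remainder:
⌊-7/101⌋ = -1, remainder 94
⌊101/94⌋ = 1, remainder 7
⌊94/7⌋ = 13, remainder 3
⌊7/3⌋ = 2, remainder 1
⌊3/1⌋ = 3, remainder 0

[-1; 1, 13, 2, 3]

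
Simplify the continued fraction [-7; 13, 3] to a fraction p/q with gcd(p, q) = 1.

Start with 3.
13 + 1/(3/1) = 13 + 1/3 = 40/3
-7 + 1/(40/3) = -7 + 3/40 = -277/40

-277/40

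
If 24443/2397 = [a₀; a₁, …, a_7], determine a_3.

1

Apply division with remainder until the remainder is 0:
24443 ÷ 2397 → quotient 10, remainder 473
2397 ÷ 473 → quotient 5, remainder 32
473 ÷ 32 → quotient 14, remainder 25
32 ÷ 25 → quotient 1, remainder 7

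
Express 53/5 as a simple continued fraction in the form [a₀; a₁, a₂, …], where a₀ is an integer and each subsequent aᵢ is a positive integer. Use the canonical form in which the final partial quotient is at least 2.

Repeatedly divide and take the remainder:
⌊53/5⌋ = 10, remainder 3
⌊5/3⌋ = 1, remainder 2
⌊3/2⌋ = 1, remainder 1
⌊2/1⌋ = 2, remainder 0

[10; 1, 1, 2]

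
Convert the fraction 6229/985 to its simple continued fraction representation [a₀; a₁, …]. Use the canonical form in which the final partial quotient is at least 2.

⌊6229/985⌋ = 6, remainder 319
⌊985/319⌋ = 3, remainder 28
⌊319/28⌋ = 11, remainder 11
⌊28/11⌋ = 2, remainder 6
⌊11/6⌋ = 1, remainder 5
⌊6/5⌋ = 1, remainder 1
⌊5/1⌋ = 5, remainder 0

[6; 3, 11, 2, 1, 1, 5]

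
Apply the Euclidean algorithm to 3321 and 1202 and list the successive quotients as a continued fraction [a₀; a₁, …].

[2; 1, 3, 4, 1, 1, 2, 12]

Apply division with remainder until the remainder is 0:
⌊3321/1202⌋ = 2, remainder 917
⌊1202/917⌋ = 1, remainder 285
⌊917/285⌋ = 3, remainder 62
⌊285/62⌋ = 4, remainder 37
⌊62/37⌋ = 1, remainder 25
⌊37/25⌋ = 1, remainder 12
⌊25/12⌋ = 2, remainder 1
⌊12/1⌋ = 12, remainder 0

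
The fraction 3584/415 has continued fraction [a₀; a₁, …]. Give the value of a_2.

3584 = 8·415 + 264, so a_0 = 8
415 = 1·264 + 151, so a_1 = 1
264 = 1·151 + 113, so a_2 = 1

1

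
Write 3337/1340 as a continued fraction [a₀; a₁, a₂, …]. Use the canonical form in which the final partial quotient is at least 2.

Apply division with remainder until the remainder is 0:
⌊3337/1340⌋ = 2, remainder 657
⌊1340/657⌋ = 2, remainder 26
⌊657/26⌋ = 25, remainder 7
⌊26/7⌋ = 3, remainder 5
⌊7/5⌋ = 1, remainder 2
⌊5/2⌋ = 2, remainder 1
⌊2/1⌋ = 2, remainder 0

[2; 2, 25, 3, 1, 2, 2]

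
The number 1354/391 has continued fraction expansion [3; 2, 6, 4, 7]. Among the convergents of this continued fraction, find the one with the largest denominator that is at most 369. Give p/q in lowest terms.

a_0 = 3: 3/1  (≤ bound)
a_1 = 2: 7/2  (≤ bound)
a_2 = 6: 45/13  (≤ bound)
a_3 = 4: 187/54  (≤ bound)
a_4 = 7: 1354/391  (> 369, stop)

187/54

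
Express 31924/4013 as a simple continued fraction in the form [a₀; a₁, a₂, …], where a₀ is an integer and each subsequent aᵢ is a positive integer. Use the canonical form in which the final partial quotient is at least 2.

31924 = 7·4013 + 3833, so a_0 = 7
4013 = 1·3833 + 180, so a_1 = 1
3833 = 21·180 + 53, so a_2 = 21
180 = 3·53 + 21, so a_3 = 3
53 = 2·21 + 11, so a_4 = 2
21 = 1·11 + 10, so a_5 = 1
11 = 1·10 + 1, so a_6 = 1
10 = 10·1 + 0, so a_7 = 10

[7; 1, 21, 3, 2, 1, 1, 10]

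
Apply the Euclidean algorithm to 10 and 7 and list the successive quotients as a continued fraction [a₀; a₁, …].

[1; 2, 3]

10 = 1·7 + 3, so a_0 = 1
7 = 2·3 + 1, so a_1 = 2
3 = 3·1 + 0, so a_2 = 3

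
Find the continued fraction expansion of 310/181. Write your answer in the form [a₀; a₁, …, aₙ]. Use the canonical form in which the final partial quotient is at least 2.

[1; 1, 2, 2, 12, 2]

Apply division with remainder until the remainder is 0:
⌊310/181⌋ = 1, remainder 129
⌊181/129⌋ = 1, remainder 52
⌊129/52⌋ = 2, remainder 25
⌊52/25⌋ = 2, remainder 2
⌊25/2⌋ = 12, remainder 1
⌊2/1⌋ = 2, remainder 0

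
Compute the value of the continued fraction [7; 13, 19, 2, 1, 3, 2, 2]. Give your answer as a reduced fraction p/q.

109079/15414

Work from the innermost term outward:
Start with 2.
2 + 1/(2/1) = 2 + 1/2 = 5/2
3 + 1/(5/2) = 3 + 2/5 = 17/5
1 + 1/(17/5) = 1 + 5/17 = 22/17
2 + 1/(22/17) = 2 + 17/22 = 61/22
19 + 1/(61/22) = 19 + 22/61 = 1181/61
13 + 1/(1181/61) = 13 + 61/1181 = 15414/1181
7 + 1/(15414/1181) = 7 + 1181/15414 = 109079/15414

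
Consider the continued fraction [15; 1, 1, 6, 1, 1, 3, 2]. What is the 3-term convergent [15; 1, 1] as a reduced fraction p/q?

31/2

Start with 1.
1 + 1/(1/1) = 1 + 1/1 = 2/1
15 + 1/(2/1) = 15 + 1/2 = 31/2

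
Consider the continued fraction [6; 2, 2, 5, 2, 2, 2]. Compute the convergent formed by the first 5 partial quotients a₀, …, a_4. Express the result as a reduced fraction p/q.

a_0 = 6: 6/1
a_1 = 2: 13/2
a_2 = 2: 32/5
a_3 = 5: 173/27
a_4 = 2: 378/59

378/59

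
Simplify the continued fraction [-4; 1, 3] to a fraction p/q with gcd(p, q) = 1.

-13/4

a_0 = -4: -4/1
a_1 = 1: -3/1
a_2 = 3: -13/4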